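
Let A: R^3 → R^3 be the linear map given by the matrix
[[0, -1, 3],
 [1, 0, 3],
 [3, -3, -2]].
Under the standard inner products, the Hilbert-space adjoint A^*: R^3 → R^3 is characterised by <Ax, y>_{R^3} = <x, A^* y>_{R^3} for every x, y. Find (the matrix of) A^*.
A^* = A^T =
[[0, 1, 3],
 [-1, 0, -3],
 [3, 3, -2]]

For real matrices with standard dot products, the defining identity <Ax, y> = <x, A^* y> gives (Ax)^T y = x^T (A^*) y, i.e. x^T A^T y = x^T (A^*) y. Since this holds for all x, y, we must have A^* = A^T. Therefore
A^* =
[[0, 1, 3],
 [-1, 0, -3],
 [3, 3, -2]].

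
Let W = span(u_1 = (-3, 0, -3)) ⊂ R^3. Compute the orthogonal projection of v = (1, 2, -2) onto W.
proj_W(v) = (-1/2, 0, -1/2)

Set up U = [u_1 | ... | u_1] ∈ R^(3×1). The projector onto W = col(U) is P = U (U^T U)^(-1) U^T.
Compute U^T U =
  [18],
and U^T v = (3).
Solve U^T U · c = U^T v for the coefficients: c = (1/6). The projection is proj_W(v) = U c.
Check: (v - proj_W(v)) · u_1 = 0  (should be 0).
Result: proj_W(v) = (-1/2, 0, -1/2).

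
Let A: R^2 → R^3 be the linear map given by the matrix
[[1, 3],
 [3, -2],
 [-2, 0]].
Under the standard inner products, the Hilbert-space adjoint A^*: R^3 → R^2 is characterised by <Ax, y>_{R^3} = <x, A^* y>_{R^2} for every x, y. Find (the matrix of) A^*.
A^* = A^T =
[[1, 3, -2],
 [3, -2, 0]]

For real matrices with standard dot products, the defining identity <Ax, y> = <x, A^* y> gives (Ax)^T y = x^T (A^*) y, i.e. x^T A^T y = x^T (A^*) y. Since this holds for all x, y, we must have A^* = A^T. Therefore
A^* =
[[1, 3, -2],
 [3, -2, 0]].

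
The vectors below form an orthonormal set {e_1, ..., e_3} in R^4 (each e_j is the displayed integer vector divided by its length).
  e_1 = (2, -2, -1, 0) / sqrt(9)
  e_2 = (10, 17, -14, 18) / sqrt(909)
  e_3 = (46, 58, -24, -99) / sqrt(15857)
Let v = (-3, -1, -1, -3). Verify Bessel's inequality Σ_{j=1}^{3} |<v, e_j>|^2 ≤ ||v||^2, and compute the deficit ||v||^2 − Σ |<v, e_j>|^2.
Σ |<v, e_j>|^2 = 1619/157; ||v||^2 = 20; deficit = 1521/157

Write each e_j = u_j / sqrt(<u_j, u_j>) where u_j is the displayed integer vector. Then <v, e_j> = <v, u_j> / sqrt(<u_j, u_j>), so |<v, e_j>|^2 = <v, u_j>^2 / <u_j, u_j>.
Coefficients: <v, e_1> = -3/sqrt(9), <v, e_2> = -87/sqrt(909), <v, e_3> = 125/sqrt(15857).
Square and sum: Σ |<v, e_j>|^2 = 1619/157.
Compute ||v||^2 = v·v = 20.
Deficit = 20 − 1619/157 = 1521/157 ≥ 0, confirming Bessel's inequality. (The deficit equals ||v − Σ <v,e_j> e_j||^2, the squared distance from v to span{e_j}.)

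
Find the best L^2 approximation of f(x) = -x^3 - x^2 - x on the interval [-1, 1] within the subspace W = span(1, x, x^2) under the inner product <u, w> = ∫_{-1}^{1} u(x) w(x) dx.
g(x) = -x^2 - 8*x/5

The best approximation g ∈ W is the orthogonal projection of f onto W. Writing g = a_0 + a_1 x + a_2 x^2, the coefficients solve the normal equations G · a = b where
  G_{ij} = <φ_i, φ_j> and b_i = <f, φ_i>, with φ_0 = 1, φ_1 = x, φ_2 = x^2.
G =
  [2, 0, 2/3]
  [0, 2/3, 0]
  [2/3, 0, 2/5],
b = (-2/3, -16/15, -2/5).
Solving gives a_0 = 0, a_1 = -8/5, a_2 = -1, so
  g(x) = -x^2 - 8*x/5.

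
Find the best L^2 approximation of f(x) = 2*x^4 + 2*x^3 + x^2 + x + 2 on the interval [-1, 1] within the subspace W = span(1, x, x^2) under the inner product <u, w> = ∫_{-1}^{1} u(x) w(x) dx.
g(x) = 19*x^2/7 + 11*x/5 + 64/35

The best approximation g ∈ W is the orthogonal projection of f onto W. Writing g = a_0 + a_1 x + a_2 x^2, the coefficients solve the normal equations G · a = b where
  G_{ij} = <φ_i, φ_j> and b_i = <f, φ_i>, with φ_0 = 1, φ_1 = x, φ_2 = x^2.
G =
  [2, 0, 2/3]
  [0, 2/3, 0]
  [2/3, 0, 2/5],
b = (82/15, 22/15, 242/105).
Solving gives a_0 = 64/35, a_1 = 11/5, a_2 = 19/7, so
  g(x) = 19*x^2/7 + 11*x/5 + 64/35.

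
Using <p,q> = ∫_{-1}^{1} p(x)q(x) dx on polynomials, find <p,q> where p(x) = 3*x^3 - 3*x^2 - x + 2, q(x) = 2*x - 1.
<p,q> = -14/15

Expand the product: p(x)·q(x) = 6*x^4 - 9*x^3 + x^2 + 5*x - 2.
∫_{-1}^{1} of each monomial x^k gives [2/(k+1) if k even, 0 if k odd]. Integrating term-by-term (or equivalently evaluating the antiderivative F(x) = 6*x^5/5 - 9*x^4/4 + x^3/3 + 5*x^2/2 - 2*x at the endpoints):
  F(1) − F(−1) = -13/60 − (43/60) = -14/15.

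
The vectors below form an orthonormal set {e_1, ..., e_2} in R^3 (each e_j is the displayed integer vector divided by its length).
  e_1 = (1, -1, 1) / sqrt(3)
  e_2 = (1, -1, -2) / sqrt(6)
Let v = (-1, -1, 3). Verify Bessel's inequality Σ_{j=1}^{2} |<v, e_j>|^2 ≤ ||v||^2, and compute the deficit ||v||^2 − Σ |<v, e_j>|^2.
Σ |<v, e_j>|^2 = 9; ||v||^2 = 11; deficit = 2

Write each e_j = u_j / sqrt(<u_j, u_j>) where u_j is the displayed integer vector. Then <v, e_j> = <v, u_j> / sqrt(<u_j, u_j>), so |<v, e_j>|^2 = <v, u_j>^2 / <u_j, u_j>.
Coefficients: <v, e_1> = 3/sqrt(3), <v, e_2> = -6/sqrt(6).
Square and sum: Σ |<v, e_j>|^2 = 9.
Compute ||v||^2 = v·v = 11.
Deficit = 11 − 9 = 2 ≥ 0, confirming Bessel's inequality. (The deficit equals ||v − Σ <v,e_j> e_j||^2, the squared distance from v to span{e_j}.)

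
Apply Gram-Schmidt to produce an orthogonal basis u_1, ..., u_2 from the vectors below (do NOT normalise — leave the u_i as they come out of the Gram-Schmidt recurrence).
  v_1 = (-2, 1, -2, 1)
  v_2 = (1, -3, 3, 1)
Orthogonal basis:
  u_1 = (-2, 1, -2, 1)
  u_2 = (-1, -2, 1, 2)

Apply the Gram-Schmidt recurrence
  u_1 = v_1
  u_i = v_i − Σ_{j<i} ((v_i · u_j) / (u_j · u_j)) · u_j.

Step by step this gives:
  u_1 = (-2, 1, -2, 1)
  u_2 = (-1, -2, 1, 2)

Orthogonality check:
  u_2 · u_1 = 0 (should be 0)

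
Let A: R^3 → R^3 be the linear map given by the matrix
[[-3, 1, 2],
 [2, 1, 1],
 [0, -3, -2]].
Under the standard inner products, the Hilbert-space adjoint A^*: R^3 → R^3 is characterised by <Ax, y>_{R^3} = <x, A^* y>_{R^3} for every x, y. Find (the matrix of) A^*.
A^* = A^T =
[[-3, 2, 0],
 [1, 1, -3],
 [2, 1, -2]]

For real matrices with standard dot products, the defining identity <Ax, y> = <x, A^* y> gives (Ax)^T y = x^T (A^*) y, i.e. x^T A^T y = x^T (A^*) y. Since this holds for all x, y, we must have A^* = A^T. Therefore
A^* =
[[-3, 2, 0],
 [1, 1, -3],
 [2, 1, -2]].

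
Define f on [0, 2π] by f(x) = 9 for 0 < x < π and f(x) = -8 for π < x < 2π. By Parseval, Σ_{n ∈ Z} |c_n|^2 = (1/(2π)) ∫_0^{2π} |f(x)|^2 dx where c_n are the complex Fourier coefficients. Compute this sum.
Σ |c_n|^2 = 145/2

Parseval equates the L^2 energy of f (normalised by 1/(2π)) with the ℓ^2 sum of its Fourier coefficients: (1/(2π)) ∫_0^{2π} |f|^2 = Σ |c_n|^2.
Compute the left side: (1/(2π)) [∫_0^π 9^2 dx + ∫_π^{2π} (-8)^2 dx] = (1/(2π)) · (81π + 64π) = (81 + 64)/2 = 145/2.
So Σ_{n ∈ Z} |c_n|^2 = 145/2.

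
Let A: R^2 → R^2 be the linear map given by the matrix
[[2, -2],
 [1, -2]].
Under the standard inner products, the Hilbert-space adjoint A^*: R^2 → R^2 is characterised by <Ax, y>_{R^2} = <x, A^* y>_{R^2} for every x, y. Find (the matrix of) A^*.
A^* = A^T =
[[2, 1],
 [-2, -2]]

For real matrices with standard dot products, the defining identity <Ax, y> = <x, A^* y> gives (Ax)^T y = x^T (A^*) y, i.e. x^T A^T y = x^T (A^*) y. Since this holds for all x, y, we must have A^* = A^T. Therefore
A^* =
[[2, 1],
 [-2, -2]].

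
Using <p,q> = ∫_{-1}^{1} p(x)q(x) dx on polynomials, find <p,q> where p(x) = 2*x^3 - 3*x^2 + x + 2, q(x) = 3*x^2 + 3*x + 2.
<p,q> = 44/5

Expand the product: p(x)·q(x) = 6*x^5 - 3*x^4 - 2*x^3 + 3*x^2 + 8*x + 4.
∫_{-1}^{1} of each monomial x^k gives [2/(k+1) if k even, 0 if k odd]. Integrating term-by-term (or equivalently evaluating the antiderivative F(x) = x^6 - 3*x^5/5 - x^4/2 + x^3 + 4*x^2 + 4*x at the endpoints):
  F(1) − F(−1) = 89/10 − (1/10) = 44/5.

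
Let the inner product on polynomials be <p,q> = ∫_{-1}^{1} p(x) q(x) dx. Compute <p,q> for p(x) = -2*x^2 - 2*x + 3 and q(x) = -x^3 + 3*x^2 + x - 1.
<p,q> = -8/5

Expand the product: p(x)·q(x) = 2*x^5 - 4*x^4 - 11*x^3 + 9*x^2 + 5*x - 3.
∫_{-1}^{1} of each monomial x^k gives [2/(k+1) if k even, 0 if k odd]. Integrating term-by-term (or equivalently evaluating the antiderivative F(x) = x^6/3 - 4*x^5/5 - 11*x^4/4 + 3*x^3 + 5*x^2/2 - 3*x at the endpoints):
  F(1) − F(−1) = -43/60 − (53/60) = -8/5.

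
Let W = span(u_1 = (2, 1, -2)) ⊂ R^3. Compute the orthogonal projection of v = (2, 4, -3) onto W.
proj_W(v) = (28/9, 14/9, -28/9)

Set up U = [u_1 | ... | u_1] ∈ R^(3×1). The projector onto W = col(U) is P = U (U^T U)^(-1) U^T.
Compute U^T U =
  [9],
and U^T v = (14).
Solve U^T U · c = U^T v for the coefficients: c = (14/9). The projection is proj_W(v) = U c.
Check: (v - proj_W(v)) · u_1 = 0  (should be 0).
Result: proj_W(v) = (28/9, 14/9, -28/9).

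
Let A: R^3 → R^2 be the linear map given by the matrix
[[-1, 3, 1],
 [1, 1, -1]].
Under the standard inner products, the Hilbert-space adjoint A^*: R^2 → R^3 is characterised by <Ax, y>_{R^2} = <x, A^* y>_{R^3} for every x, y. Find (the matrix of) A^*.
A^* = A^T =
[[-1, 1],
 [3, 1],
 [1, -1]]

For real matrices with standard dot products, the defining identity <Ax, y> = <x, A^* y> gives (Ax)^T y = x^T (A^*) y, i.e. x^T A^T y = x^T (A^*) y. Since this holds for all x, y, we must have A^* = A^T. Therefore
A^* =
[[-1, 1],
 [3, 1],
 [1, -1]].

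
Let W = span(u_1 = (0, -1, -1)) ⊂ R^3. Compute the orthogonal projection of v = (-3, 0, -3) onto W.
proj_W(v) = (0, -3/2, -3/2)

Set up U = [u_1 | ... | u_1] ∈ R^(3×1). The projector onto W = col(U) is P = U (U^T U)^(-1) U^T.
Compute U^T U =
  [2],
and U^T v = (3).
Solve U^T U · c = U^T v for the coefficients: c = (3/2). The projection is proj_W(v) = U c.
Check: (v - proj_W(v)) · u_1 = 0  (should be 0).
Result: proj_W(v) = (0, -3/2, -3/2).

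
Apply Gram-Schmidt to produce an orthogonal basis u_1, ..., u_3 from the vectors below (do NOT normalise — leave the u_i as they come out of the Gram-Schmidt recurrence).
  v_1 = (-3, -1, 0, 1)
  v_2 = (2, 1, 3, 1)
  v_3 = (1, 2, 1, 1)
Orthogonal basis:
  u_1 = (-3, -1, 0, 1)
  u_2 = (4/11, 5/11, 3, 17/11)
  u_3 = (-35/129, 182/129, -21/43, 77/129)

Apply the Gram-Schmidt recurrence
  u_1 = v_1
  u_i = v_i − Σ_{j<i} ((v_i · u_j) / (u_j · u_j)) · u_j.

Step by step this gives:
  u_1 = (-3, -1, 0, 1)
  u_2 = (4/11, 5/11, 3, 17/11)
  u_3 = (-35/129, 182/129, -21/43, 77/129)

Orthogonality check:
  u_2 · u_1 = 0 (should be 0)
  u_3 · u_1 = 0 (should be 0)
  u_3 · u_2 = 0 (should be 0)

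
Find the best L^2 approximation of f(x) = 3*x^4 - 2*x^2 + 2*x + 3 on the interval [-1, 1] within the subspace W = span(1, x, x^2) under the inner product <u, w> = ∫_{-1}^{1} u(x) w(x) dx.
g(x) = 4*x^2/7 + 2*x + 96/35

The best approximation g ∈ W is the orthogonal projection of f onto W. Writing g = a_0 + a_1 x + a_2 x^2, the coefficients solve the normal equations G · a = b where
  G_{ij} = <φ_i, φ_j> and b_i = <f, φ_i>, with φ_0 = 1, φ_1 = x, φ_2 = x^2.
G =
  [2, 0, 2/3]
  [0, 2/3, 0]
  [2/3, 0, 2/5],
b = (88/15, 4/3, 72/35).
Solving gives a_0 = 96/35, a_1 = 2, a_2 = 4/7, so
  g(x) = 4*x^2/7 + 2*x + 96/35.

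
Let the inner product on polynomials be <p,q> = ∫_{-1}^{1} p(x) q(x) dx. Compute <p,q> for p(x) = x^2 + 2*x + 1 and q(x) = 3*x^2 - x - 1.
<p,q> = -4/5

Expand the product: p(x)·q(x) = 3*x^4 + 5*x^3 - 3*x - 1.
∫_{-1}^{1} of each monomial x^k gives [2/(k+1) if k even, 0 if k odd]. Integrating term-by-term (or equivalently evaluating the antiderivative F(x) = 3*x^5/5 + 5*x^4/4 - 3*x^2/2 - x at the endpoints):
  F(1) − F(−1) = -13/20 − (3/20) = -4/5.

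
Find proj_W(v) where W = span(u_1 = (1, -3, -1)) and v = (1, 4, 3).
proj_W(v) = (-14/11, 42/11, 14/11)

Set up U = [u_1 | ... | u_1] ∈ R^(3×1). The projector onto W = col(U) is P = U (U^T U)^(-1) U^T.
Compute U^T U =
  [11],
and U^T v = (-14).
Solve U^T U · c = U^T v for the coefficients: c = (-14/11). The projection is proj_W(v) = U c.
Check: (v - proj_W(v)) · u_1 = 0  (should be 0).
Result: proj_W(v) = (-14/11, 42/11, 14/11).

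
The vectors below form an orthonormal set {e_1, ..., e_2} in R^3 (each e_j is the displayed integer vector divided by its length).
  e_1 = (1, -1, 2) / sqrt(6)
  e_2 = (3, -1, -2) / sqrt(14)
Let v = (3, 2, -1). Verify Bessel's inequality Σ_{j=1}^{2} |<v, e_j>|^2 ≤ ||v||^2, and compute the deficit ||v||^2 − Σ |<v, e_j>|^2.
Σ |<v, e_j>|^2 = 125/21; ||v||^2 = 14; deficit = 169/21

Write each e_j = u_j / sqrt(<u_j, u_j>) where u_j is the displayed integer vector. Then <v, e_j> = <v, u_j> / sqrt(<u_j, u_j>), so |<v, e_j>|^2 = <v, u_j>^2 / <u_j, u_j>.
Coefficients: <v, e_1> = -1/sqrt(6), <v, e_2> = 9/sqrt(14).
Square and sum: Σ |<v, e_j>|^2 = 125/21.
Compute ||v||^2 = v·v = 14.
Deficit = 14 − 125/21 = 169/21 ≥ 0, confirming Bessel's inequality. (The deficit equals ||v − Σ <v,e_j> e_j||^2, the squared distance from v to span{e_j}.)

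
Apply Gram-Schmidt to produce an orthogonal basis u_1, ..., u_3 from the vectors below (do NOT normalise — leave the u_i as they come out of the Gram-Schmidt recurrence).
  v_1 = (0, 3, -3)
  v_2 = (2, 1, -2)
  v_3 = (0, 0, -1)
Orthogonal basis:
  u_1 = (0, 3, -3)
  u_2 = (2, -1/2, -1/2)
  u_3 = (-2/9, -4/9, -4/9)

Apply the Gram-Schmidt recurrence
  u_1 = v_1
  u_i = v_i − Σ_{j<i} ((v_i · u_j) / (u_j · u_j)) · u_j.

Step by step this gives:
  u_1 = (0, 3, -3)
  u_2 = (2, -1/2, -1/2)
  u_3 = (-2/9, -4/9, -4/9)

Orthogonality check:
  u_2 · u_1 = 0 (should be 0)
  u_3 · u_1 = 0 (should be 0)
  u_3 · u_2 = 0 (should be 0)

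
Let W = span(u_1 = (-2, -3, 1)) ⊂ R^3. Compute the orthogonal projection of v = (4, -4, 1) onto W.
proj_W(v) = (-5/7, -15/14, 5/14)

Set up U = [u_1 | ... | u_1] ∈ R^(3×1). The projector onto W = col(U) is P = U (U^T U)^(-1) U^T.
Compute U^T U =
  [14],
and U^T v = (5).
Solve U^T U · c = U^T v for the coefficients: c = (5/14). The projection is proj_W(v) = U c.
Check: (v - proj_W(v)) · u_1 = 0  (should be 0).
Result: proj_W(v) = (-5/7, -15/14, 5/14).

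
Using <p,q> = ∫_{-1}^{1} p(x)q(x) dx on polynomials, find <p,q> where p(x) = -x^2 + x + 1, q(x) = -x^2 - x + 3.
<p,q> = 46/15

Expand the product: p(x)·q(x) = x^4 - 5*x^2 + 2*x + 3.
∫_{-1}^{1} of each monomial x^k gives [2/(k+1) if k even, 0 if k odd]. Integrating term-by-term (or equivalently evaluating the antiderivative F(x) = x^5/5 - 5*x^3/3 + x^2 + 3*x at the endpoints):
  F(1) − F(−1) = 38/15 − (-8/15) = 46/15.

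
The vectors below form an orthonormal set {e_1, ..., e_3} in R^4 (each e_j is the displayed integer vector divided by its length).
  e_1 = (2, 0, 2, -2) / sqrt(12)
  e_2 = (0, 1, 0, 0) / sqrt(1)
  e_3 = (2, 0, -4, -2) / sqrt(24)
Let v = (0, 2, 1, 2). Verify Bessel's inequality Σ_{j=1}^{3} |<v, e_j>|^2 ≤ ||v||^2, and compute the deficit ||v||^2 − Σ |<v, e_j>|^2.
Σ |<v, e_j>|^2 = 7; ||v||^2 = 9; deficit = 2

Write each e_j = u_j / sqrt(<u_j, u_j>) where u_j is the displayed integer vector. Then <v, e_j> = <v, u_j> / sqrt(<u_j, u_j>), so |<v, e_j>|^2 = <v, u_j>^2 / <u_j, u_j>.
Coefficients: <v, e_1> = -2/sqrt(12), <v, e_2> = 2/sqrt(1), <v, e_3> = -8/sqrt(24).
Square and sum: Σ |<v, e_j>|^2 = 7.
Compute ||v||^2 = v·v = 9.
Deficit = 9 − 7 = 2 ≥ 0, confirming Bessel's inequality. (The deficit equals ||v − Σ <v,e_j> e_j||^2, the squared distance from v to span{e_j}.)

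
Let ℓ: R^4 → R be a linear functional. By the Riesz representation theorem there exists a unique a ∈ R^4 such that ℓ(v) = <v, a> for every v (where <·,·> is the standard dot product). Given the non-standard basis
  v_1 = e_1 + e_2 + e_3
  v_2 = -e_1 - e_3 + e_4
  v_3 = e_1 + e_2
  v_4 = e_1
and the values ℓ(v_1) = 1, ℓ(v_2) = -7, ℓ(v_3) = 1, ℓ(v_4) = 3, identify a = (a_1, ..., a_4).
a = (3, -2, 0, -4)

Write a = (a_1, ..., a_4) in the standard basis. For each basis vector v_i, ℓ(v_i) = <v_i, a> is a linear equation in the a_j's. Collect the n equations into a matrix system V a = ℓ, where row i of V is v_i (expressed in the standard basis). Since V is invertible (lower-triangular with 1s on the diagonal, up to permutation), solve by back-substitution:
  V =
[[1, 1, 1, 0],
 [-1, 0, -1, 1],
 [1, 1, 0, 0],
 [1, 0, 0, 0]]
  V a = (1, -7, 1, 3)
Solving gives a = (3, -2, 0, -4).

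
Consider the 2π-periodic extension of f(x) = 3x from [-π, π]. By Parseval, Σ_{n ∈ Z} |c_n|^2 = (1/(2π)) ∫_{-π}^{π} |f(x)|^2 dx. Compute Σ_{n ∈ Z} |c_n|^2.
Σ |c_n|^2 = 3π^2

Expand and integrate term by term over [-π, π]:
  ∫ (3x)^2 dx = 9·(2π^3/3); ∫ 2·3·(0)·x dx = 0 (odd integrand); ∫ 0^2 dx = 0·2π.
So (1/(2π)) ∫_{-π}^{π} (3x)^2 dx = 9π^2/3 + 0 = 3π^2.
Parseval ⇒ Σ |c_n|^2 = 3π^2.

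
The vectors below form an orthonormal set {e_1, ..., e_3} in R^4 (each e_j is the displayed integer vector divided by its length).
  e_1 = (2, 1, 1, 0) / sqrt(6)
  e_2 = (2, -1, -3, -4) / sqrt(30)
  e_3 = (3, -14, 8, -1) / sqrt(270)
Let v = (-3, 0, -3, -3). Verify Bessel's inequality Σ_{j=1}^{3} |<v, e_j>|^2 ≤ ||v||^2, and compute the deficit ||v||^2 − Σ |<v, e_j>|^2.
Σ |<v, e_j>|^2 = 73/3; ||v||^2 = 27; deficit = 8/3

Write each e_j = u_j / sqrt(<u_j, u_j>) where u_j is the displayed integer vector. Then <v, e_j> = <v, u_j> / sqrt(<u_j, u_j>), so |<v, e_j>|^2 = <v, u_j>^2 / <u_j, u_j>.
Coefficients: <v, e_1> = -9/sqrt(6), <v, e_2> = 15/sqrt(30), <v, e_3> = -30/sqrt(270).
Square and sum: Σ |<v, e_j>|^2 = 73/3.
Compute ||v||^2 = v·v = 27.
Deficit = 27 − 73/3 = 8/3 ≥ 0, confirming Bessel's inequality. (The deficit equals ||v − Σ <v,e_j> e_j||^2, the squared distance from v to span{e_j}.)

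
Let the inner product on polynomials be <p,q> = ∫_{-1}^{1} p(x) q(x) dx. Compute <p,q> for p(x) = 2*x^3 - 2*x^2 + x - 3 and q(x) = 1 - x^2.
<p,q> = -68/15

Expand the product: p(x)·q(x) = -2*x^5 + 2*x^4 + x^3 + x^2 + x - 3.
∫_{-1}^{1} of each monomial x^k gives [2/(k+1) if k even, 0 if k odd]. Integrating term-by-term (or equivalently evaluating the antiderivative F(x) = -x^6/3 + 2*x^5/5 + x^4/4 + x^3/3 + x^2/2 - 3*x at the endpoints):
  F(1) − F(−1) = -37/20 − (161/60) = -68/15.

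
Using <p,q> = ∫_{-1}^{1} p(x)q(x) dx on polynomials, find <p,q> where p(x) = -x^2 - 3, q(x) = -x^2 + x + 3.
<p,q> = -88/5

Expand the product: p(x)·q(x) = x^4 - x^3 - 3*x - 9.
∫_{-1}^{1} of each monomial x^k gives [2/(k+1) if k even, 0 if k odd]. Integrating term-by-term (or equivalently evaluating the antiderivative F(x) = x^5/5 - x^4/4 - 3*x^2/2 - 9*x at the endpoints):
  F(1) − F(−1) = -211/20 − (141/20) = -88/5.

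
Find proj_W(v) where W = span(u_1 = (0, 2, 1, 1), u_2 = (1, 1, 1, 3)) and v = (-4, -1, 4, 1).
proj_W(v) = (-1/6, 7/6, 1/2, 1/6)

Set up U = [u_1 | ... | u_2] ∈ R^(4×2). The projector onto W = col(U) is P = U (U^T U)^(-1) U^T.
Compute U^T U =
  [6, 6]
  [6, 12],
and U^T v = (3, 2).
Solve U^T U · c = U^T v for the coefficients: c = (2/3, -1/6). The projection is proj_W(v) = U c.
Check: (v - proj_W(v)) · u_1 = 0  (should be 0).
Check: (v - proj_W(v)) · u_2 = 0  (should be 0).
Result: proj_W(v) = (-1/6, 7/6, 1/2, 1/6).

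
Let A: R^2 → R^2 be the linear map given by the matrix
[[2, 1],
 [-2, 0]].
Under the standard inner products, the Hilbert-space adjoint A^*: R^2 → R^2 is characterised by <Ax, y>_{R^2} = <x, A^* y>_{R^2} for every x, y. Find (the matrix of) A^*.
A^* = A^T =
[[2, -2],
 [1, 0]]

For real matrices with standard dot products, the defining identity <Ax, y> = <x, A^* y> gives (Ax)^T y = x^T (A^*) y, i.e. x^T A^T y = x^T (A^*) y. Since this holds for all x, y, we must have A^* = A^T. Therefore
A^* =
[[2, -2],
 [1, 0]].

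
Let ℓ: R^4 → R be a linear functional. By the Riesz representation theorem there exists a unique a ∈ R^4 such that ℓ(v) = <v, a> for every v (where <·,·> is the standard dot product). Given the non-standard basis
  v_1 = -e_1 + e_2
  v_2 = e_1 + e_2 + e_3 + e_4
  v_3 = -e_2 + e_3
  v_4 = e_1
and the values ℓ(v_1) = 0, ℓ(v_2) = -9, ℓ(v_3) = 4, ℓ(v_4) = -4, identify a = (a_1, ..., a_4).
a = (-4, -4, 0, -1)

Write a = (a_1, ..., a_4) in the standard basis. For each basis vector v_i, ℓ(v_i) = <v_i, a> is a linear equation in the a_j's. Collect the n equations into a matrix system V a = ℓ, where row i of V is v_i (expressed in the standard basis). Since V is invertible (lower-triangular with 1s on the diagonal, up to permutation), solve by back-substitution:
  V =
[[-1, 1, 0, 0],
 [1, 1, 1, 1],
 [0, -1, 1, 0],
 [1, 0, 0, 0]]
  V a = (0, -9, 4, -4)
Solving gives a = (-4, -4, 0, -1).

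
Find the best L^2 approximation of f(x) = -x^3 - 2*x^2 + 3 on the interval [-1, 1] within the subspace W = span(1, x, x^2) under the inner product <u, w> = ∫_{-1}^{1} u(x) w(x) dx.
g(x) = -2*x^2 - 3*x/5 + 3

The best approximation g ∈ W is the orthogonal projection of f onto W. Writing g = a_0 + a_1 x + a_2 x^2, the coefficients solve the normal equations G · a = b where
  G_{ij} = <φ_i, φ_j> and b_i = <f, φ_i>, with φ_0 = 1, φ_1 = x, φ_2 = x^2.
G =
  [2, 0, 2/3]
  [0, 2/3, 0]
  [2/3, 0, 2/5],
b = (14/3, -2/5, 6/5).
Solving gives a_0 = 3, a_1 = -3/5, a_2 = -2, so
  g(x) = -2*x^2 - 3*x/5 + 3.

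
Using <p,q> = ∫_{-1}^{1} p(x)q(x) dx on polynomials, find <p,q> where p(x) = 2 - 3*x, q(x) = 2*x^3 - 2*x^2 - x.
<p,q> = -46/15

Expand the product: p(x)·q(x) = -6*x^4 + 10*x^3 - x^2 - 2*x.
∫_{-1}^{1} of each monomial x^k gives [2/(k+1) if k even, 0 if k odd]. Integrating term-by-term (or equivalently evaluating the antiderivative F(x) = -6*x^5/5 + 5*x^4/2 - x^3/3 - x^2 at the endpoints):
  F(1) − F(−1) = -1/30 − (91/30) = -46/15.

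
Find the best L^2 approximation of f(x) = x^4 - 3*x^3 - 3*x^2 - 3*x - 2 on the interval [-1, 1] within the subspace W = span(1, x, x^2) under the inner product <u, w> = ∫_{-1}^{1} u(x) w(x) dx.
g(x) = -15*x^2/7 - 24*x/5 - 73/35

The best approximation g ∈ W is the orthogonal projection of f onto W. Writing g = a_0 + a_1 x + a_2 x^2, the coefficients solve the normal equations G · a = b where
  G_{ij} = <φ_i, φ_j> and b_i = <f, φ_i>, with φ_0 = 1, φ_1 = x, φ_2 = x^2.
G =
  [2, 0, 2/3]
  [0, 2/3, 0]
  [2/3, 0, 2/5],
b = (-28/5, -16/5, -236/105).
Solving gives a_0 = -73/35, a_1 = -24/5, a_2 = -15/7, so
  g(x) = -15*x^2/7 - 24*x/5 - 73/35.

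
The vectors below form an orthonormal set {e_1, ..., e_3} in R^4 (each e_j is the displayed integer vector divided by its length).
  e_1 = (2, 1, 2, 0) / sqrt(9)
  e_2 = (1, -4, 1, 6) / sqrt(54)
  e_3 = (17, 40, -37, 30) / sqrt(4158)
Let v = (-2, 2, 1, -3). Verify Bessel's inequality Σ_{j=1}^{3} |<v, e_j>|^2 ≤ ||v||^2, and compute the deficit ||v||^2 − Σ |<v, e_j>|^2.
Σ |<v, e_j>|^2 = 1161/77; ||v||^2 = 18; deficit = 225/77

Write each e_j = u_j / sqrt(<u_j, u_j>) where u_j is the displayed integer vector. Then <v, e_j> = <v, u_j> / sqrt(<u_j, u_j>), so |<v, e_j>|^2 = <v, u_j>^2 / <u_j, u_j>.
Coefficients: <v, e_1> = 0/sqrt(9), <v, e_2> = -27/sqrt(54), <v, e_3> = -81/sqrt(4158).
Square and sum: Σ |<v, e_j>|^2 = 1161/77.
Compute ||v||^2 = v·v = 18.
Deficit = 18 − 1161/77 = 225/77 ≥ 0, confirming Bessel's inequality. (The deficit equals ||v − Σ <v,e_j> e_j||^2, the squared distance from v to span{e_j}.)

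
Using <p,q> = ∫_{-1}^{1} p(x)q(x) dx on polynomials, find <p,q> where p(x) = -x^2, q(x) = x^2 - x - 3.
<p,q> = 8/5

Expand the product: p(x)·q(x) = -x^4 + x^3 + 3*x^2.
∫_{-1}^{1} of each monomial x^k gives [2/(k+1) if k even, 0 if k odd]. Integrating term-by-term (or equivalently evaluating the antiderivative F(x) = -x^5/5 + x^4/4 + x^3 at the endpoints):
  F(1) − F(−1) = 21/20 − (-11/20) = 8/5.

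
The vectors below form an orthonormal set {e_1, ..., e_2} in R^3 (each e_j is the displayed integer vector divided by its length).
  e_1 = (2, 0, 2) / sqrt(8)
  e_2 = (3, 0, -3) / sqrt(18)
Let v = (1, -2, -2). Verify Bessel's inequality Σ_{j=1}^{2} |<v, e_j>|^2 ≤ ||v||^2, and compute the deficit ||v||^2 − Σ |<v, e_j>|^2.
Σ |<v, e_j>|^2 = 5; ||v||^2 = 9; deficit = 4

Write each e_j = u_j / sqrt(<u_j, u_j>) where u_j is the displayed integer vector. Then <v, e_j> = <v, u_j> / sqrt(<u_j, u_j>), so |<v, e_j>|^2 = <v, u_j>^2 / <u_j, u_j>.
Coefficients: <v, e_1> = -2/sqrt(8), <v, e_2> = 9/sqrt(18).
Square and sum: Σ |<v, e_j>|^2 = 5.
Compute ||v||^2 = v·v = 9.
Deficit = 9 − 5 = 4 ≥ 0, confirming Bessel's inequality. (The deficit equals ||v − Σ <v,e_j> e_j||^2, the squared distance from v to span{e_j}.)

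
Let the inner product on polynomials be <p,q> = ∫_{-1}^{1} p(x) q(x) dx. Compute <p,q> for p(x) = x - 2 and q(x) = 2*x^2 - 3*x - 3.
<p,q> = 22/3

Expand the product: p(x)·q(x) = 2*x^3 - 7*x^2 + 3*x + 6.
∫_{-1}^{1} of each monomial x^k gives [2/(k+1) if k even, 0 if k odd]. Integrating term-by-term (or equivalently evaluating the antiderivative F(x) = x^4/2 - 7*x^3/3 + 3*x^2/2 + 6*x at the endpoints):
  F(1) − F(−1) = 17/3 − (-5/3) = 22/3.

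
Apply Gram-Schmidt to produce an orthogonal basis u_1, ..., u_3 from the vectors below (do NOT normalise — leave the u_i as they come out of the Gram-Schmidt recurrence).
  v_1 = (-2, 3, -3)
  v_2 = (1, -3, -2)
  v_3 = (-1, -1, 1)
Orthogonal basis:
  u_1 = (-2, 3, -3)
  u_2 = (6/11, -51/22, -59/22)
  u_3 = (-375/283, -175/283, 75/283)

Apply the Gram-Schmidt recurrence
  u_1 = v_1
  u_i = v_i − Σ_{j<i} ((v_i · u_j) / (u_j · u_j)) · u_j.

Step by step this gives:
  u_1 = (-2, 3, -3)
  u_2 = (6/11, -51/22, -59/22)
  u_3 = (-375/283, -175/283, 75/283)

Orthogonality check:
  u_2 · u_1 = 0 (should be 0)
  u_3 · u_1 = 0 (should be 0)
  u_3 · u_2 = 0 (should be 0)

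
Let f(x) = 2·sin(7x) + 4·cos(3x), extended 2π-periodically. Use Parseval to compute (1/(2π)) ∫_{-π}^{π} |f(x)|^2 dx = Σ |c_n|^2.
Σ |c_n|^2 = 10

Expand |f|^2 and use orthogonality of {sin(nx), cos(mx)} on [-π, π]:
  ∫_{-π}^{π} sin(nx)^2 dx = π, ∫ cos(mx)^2 dx = π, and cross terms integrate to 0.
So ∫_{-π}^{π} f(x)^2 dx = 2^2 · π + 4^2 · π = (4 + 16)π.
Divide by 2π: (4 + 16)/2 = 10.
By Parseval, this equals Σ |c_n|^2.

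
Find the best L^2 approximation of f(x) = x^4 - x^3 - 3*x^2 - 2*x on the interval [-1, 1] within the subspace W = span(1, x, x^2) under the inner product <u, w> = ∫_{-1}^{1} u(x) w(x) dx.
g(x) = -15*x^2/7 - 13*x/5 - 3/35

The best approximation g ∈ W is the orthogonal projection of f onto W. Writing g = a_0 + a_1 x + a_2 x^2, the coefficients solve the normal equations G · a = b where
  G_{ij} = <φ_i, φ_j> and b_i = <f, φ_i>, with φ_0 = 1, φ_1 = x, φ_2 = x^2.
G =
  [2, 0, 2/3]
  [0, 2/3, 0]
  [2/3, 0, 2/5],
b = (-8/5, -26/15, -32/35).
Solving gives a_0 = -3/35, a_1 = -13/5, a_2 = -15/7, so
  g(x) = -15*x^2/7 - 13*x/5 - 3/35.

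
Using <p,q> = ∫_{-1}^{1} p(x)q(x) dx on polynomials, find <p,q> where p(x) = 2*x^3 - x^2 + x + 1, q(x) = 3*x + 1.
<p,q> = 86/15

Expand the product: p(x)·q(x) = 6*x^4 - x^3 + 2*x^2 + 4*x + 1.
∫_{-1}^{1} of each monomial x^k gives [2/(k+1) if k even, 0 if k odd]. Integrating term-by-term (or equivalently evaluating the antiderivative F(x) = 6*x^5/5 - x^4/4 + 2*x^3/3 + 2*x^2 + x at the endpoints):
  F(1) − F(−1) = 277/60 − (-67/60) = 86/15.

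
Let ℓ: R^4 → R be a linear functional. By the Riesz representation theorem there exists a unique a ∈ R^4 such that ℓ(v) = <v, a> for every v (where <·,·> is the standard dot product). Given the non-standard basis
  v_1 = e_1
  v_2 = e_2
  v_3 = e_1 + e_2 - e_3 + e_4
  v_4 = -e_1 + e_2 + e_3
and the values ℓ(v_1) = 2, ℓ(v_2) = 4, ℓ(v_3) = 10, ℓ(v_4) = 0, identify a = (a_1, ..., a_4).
a = (2, 4, -2, 2)

Write a = (a_1, ..., a_4) in the standard basis. For each basis vector v_i, ℓ(v_i) = <v_i, a> is a linear equation in the a_j's. Collect the n equations into a matrix system V a = ℓ, where row i of V is v_i (expressed in the standard basis). Since V is invertible (lower-triangular with 1s on the diagonal, up to permutation), solve by back-substitution:
  V =
[[1, 0, 0, 0],
 [0, 1, 0, 0],
 [1, 1, -1, 1],
 [-1, 1, 1, 0]]
  V a = (2, 4, 10, 0)
Solving gives a = (2, 4, -2, 2).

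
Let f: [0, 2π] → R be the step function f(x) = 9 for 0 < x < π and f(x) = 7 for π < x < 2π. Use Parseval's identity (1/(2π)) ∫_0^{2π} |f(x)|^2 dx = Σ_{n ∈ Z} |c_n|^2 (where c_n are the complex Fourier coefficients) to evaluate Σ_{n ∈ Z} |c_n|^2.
Σ |c_n|^2 = 65

Parseval equates the L^2 energy of f (normalised by 1/(2π)) with the ℓ^2 sum of its Fourier coefficients: (1/(2π)) ∫_0^{2π} |f|^2 = Σ |c_n|^2.
Compute the left side: (1/(2π)) [∫_0^π 9^2 dx + ∫_π^{2π} 7^2 dx] = (1/(2π)) · (81π + 49π) = (81 + 49)/2 = 65.
So Σ_{n ∈ Z} |c_n|^2 = 65.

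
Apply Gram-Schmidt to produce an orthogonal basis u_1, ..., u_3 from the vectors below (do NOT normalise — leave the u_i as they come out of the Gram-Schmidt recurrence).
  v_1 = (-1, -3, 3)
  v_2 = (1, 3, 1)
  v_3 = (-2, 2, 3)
Orthogonal basis:
  u_1 = (-1, -3, 3)
  u_2 = (12/19, 36/19, 40/19)
  u_3 = (-12/5, 4/5, 0)

Apply the Gram-Schmidt recurrence
  u_1 = v_1
  u_i = v_i − Σ_{j<i} ((v_i · u_j) / (u_j · u_j)) · u_j.

Step by step this gives:
  u_1 = (-1, -3, 3)
  u_2 = (12/19, 36/19, 40/19)
  u_3 = (-12/5, 4/5, 0)

Orthogonality check:
  u_2 · u_1 = 0 (should be 0)
  u_3 · u_1 = 0 (should be 0)
  u_3 · u_2 = 0 (should be 0)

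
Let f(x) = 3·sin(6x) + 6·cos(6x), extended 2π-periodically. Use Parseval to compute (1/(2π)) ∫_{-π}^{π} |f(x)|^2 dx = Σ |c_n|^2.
Σ |c_n|^2 = 45/2

Expand |f|^2 and use orthogonality of {sin(nx), cos(mx)} on [-π, π]:
  ∫_{-π}^{π} sin(nx)^2 dx = π, ∫ cos(mx)^2 dx = π, and cross terms integrate to 0.
So ∫_{-π}^{π} f(x)^2 dx = 3^2 · π + 6^2 · π = (9 + 36)π.
Divide by 2π: (9 + 36)/2 = 45/2.
By Parseval, this equals Σ |c_n|^2.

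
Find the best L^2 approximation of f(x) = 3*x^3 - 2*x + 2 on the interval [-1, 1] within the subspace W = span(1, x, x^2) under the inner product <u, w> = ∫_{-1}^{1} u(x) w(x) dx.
g(x) = 2 - x/5

The best approximation g ∈ W is the orthogonal projection of f onto W. Writing g = a_0 + a_1 x + a_2 x^2, the coefficients solve the normal equations G · a = b where
  G_{ij} = <φ_i, φ_j> and b_i = <f, φ_i>, with φ_0 = 1, φ_1 = x, φ_2 = x^2.
G =
  [2, 0, 2/3]
  [0, 2/3, 0]
  [2/3, 0, 2/5],
b = (4, -2/15, 4/3).
Solving gives a_0 = 2, a_1 = -1/5, a_2 = 0, so
  g(x) = 2 - x/5.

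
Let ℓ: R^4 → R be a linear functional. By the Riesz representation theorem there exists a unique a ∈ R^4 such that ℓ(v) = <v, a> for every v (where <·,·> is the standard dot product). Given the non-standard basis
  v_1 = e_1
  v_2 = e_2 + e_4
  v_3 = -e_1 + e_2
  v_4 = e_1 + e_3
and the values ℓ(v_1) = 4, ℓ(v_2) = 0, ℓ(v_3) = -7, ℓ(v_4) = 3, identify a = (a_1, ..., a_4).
a = (4, -3, -1, 3)

Write a = (a_1, ..., a_4) in the standard basis. For each basis vector v_i, ℓ(v_i) = <v_i, a> is a linear equation in the a_j's. Collect the n equations into a matrix system V a = ℓ, where row i of V is v_i (expressed in the standard basis). Since V is invertible (lower-triangular with 1s on the diagonal, up to permutation), solve by back-substitution:
  V =
[[1, 0, 0, 0],
 [0, 1, 0, 1],
 [-1, 1, 0, 0],
 [1, 0, 1, 0]]
  V a = (4, 0, -7, 3)
Solving gives a = (4, -3, -1, 3).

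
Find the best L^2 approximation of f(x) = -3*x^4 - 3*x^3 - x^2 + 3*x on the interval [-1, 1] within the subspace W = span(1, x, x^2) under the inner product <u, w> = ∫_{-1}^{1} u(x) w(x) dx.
g(x) = -25*x^2/7 + 6*x/5 + 9/35

The best approximation g ∈ W is the orthogonal projection of f onto W. Writing g = a_0 + a_1 x + a_2 x^2, the coefficients solve the normal equations G · a = b where
  G_{ij} = <φ_i, φ_j> and b_i = <f, φ_i>, with φ_0 = 1, φ_1 = x, φ_2 = x^2.
G =
  [2, 0, 2/3]
  [0, 2/3, 0]
  [2/3, 0, 2/5],
b = (-28/15, 4/5, -44/35).
Solving gives a_0 = 9/35, a_1 = 6/5, a_2 = -25/7, so
  g(x) = -25*x^2/7 + 6*x/5 + 9/35.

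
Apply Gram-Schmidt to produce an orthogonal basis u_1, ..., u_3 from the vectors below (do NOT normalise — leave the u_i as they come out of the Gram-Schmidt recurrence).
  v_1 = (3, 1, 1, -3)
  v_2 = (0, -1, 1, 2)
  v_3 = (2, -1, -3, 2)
Orthogonal basis:
  u_1 = (3, 1, 1, -3)
  u_2 = (9/10, -7/10, 13/10, 11/10)
  u_3 = (17/7, -2/3, -64/21, 25/21)

Apply the Gram-Schmidt recurrence
  u_1 = v_1
  u_i = v_i − Σ_{j<i} ((v_i · u_j) / (u_j · u_j)) · u_j.

Step by step this gives:
  u_1 = (3, 1, 1, -3)
  u_2 = (9/10, -7/10, 13/10, 11/10)
  u_3 = (17/7, -2/3, -64/21, 25/21)

Orthogonality check:
  u_2 · u_1 = 0 (should be 0)
  u_3 · u_1 = 0 (should be 0)
  u_3 · u_2 = 0 (should be 0)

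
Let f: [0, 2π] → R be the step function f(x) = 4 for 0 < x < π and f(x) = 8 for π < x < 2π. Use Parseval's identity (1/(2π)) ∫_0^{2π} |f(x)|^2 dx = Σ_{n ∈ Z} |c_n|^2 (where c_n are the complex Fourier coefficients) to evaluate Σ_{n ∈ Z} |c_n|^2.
Σ |c_n|^2 = 40

Parseval equates the L^2 energy of f (normalised by 1/(2π)) with the ℓ^2 sum of its Fourier coefficients: (1/(2π)) ∫_0^{2π} |f|^2 = Σ |c_n|^2.
Compute the left side: (1/(2π)) [∫_0^π 4^2 dx + ∫_π^{2π} 8^2 dx] = (1/(2π)) · (16π + 64π) = (16 + 64)/2 = 40.
So Σ_{n ∈ Z} |c_n|^2 = 40.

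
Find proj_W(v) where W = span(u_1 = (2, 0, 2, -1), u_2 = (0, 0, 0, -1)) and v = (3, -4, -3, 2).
proj_W(v) = (0, 0, 0, 2)

Set up U = [u_1 | ... | u_2] ∈ R^(4×2). The projector onto W = col(U) is P = U (U^T U)^(-1) U^T.
Compute U^T U =
  [9, 1]
  [1, 1],
and U^T v = (-2, -2).
Solve U^T U · c = U^T v for the coefficients: c = (0, -2). The projection is proj_W(v) = U c.
Check: (v - proj_W(v)) · u_1 = 0  (should be 0).
Check: (v - proj_W(v)) · u_2 = 0  (should be 0).
Result: proj_W(v) = (0, 0, 0, 2).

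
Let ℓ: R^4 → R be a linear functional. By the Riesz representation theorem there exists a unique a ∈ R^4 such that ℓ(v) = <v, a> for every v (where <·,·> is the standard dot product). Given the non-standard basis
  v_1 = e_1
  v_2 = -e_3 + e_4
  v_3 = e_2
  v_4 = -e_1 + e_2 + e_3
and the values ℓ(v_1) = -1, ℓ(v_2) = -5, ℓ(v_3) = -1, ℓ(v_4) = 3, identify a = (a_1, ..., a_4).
a = (-1, -1, 3, -2)

Write a = (a_1, ..., a_4) in the standard basis. For each basis vector v_i, ℓ(v_i) = <v_i, a> is a linear equation in the a_j's. Collect the n equations into a matrix system V a = ℓ, where row i of V is v_i (expressed in the standard basis). Since V is invertible (lower-triangular with 1s on the diagonal, up to permutation), solve by back-substitution:
  V =
[[1, 0, 0, 0],
 [0, 0, -1, 1],
 [0, 1, 0, 0],
 [-1, 1, 1, 0]]
  V a = (-1, -5, -1, 3)
Solving gives a = (-1, -1, 3, -2).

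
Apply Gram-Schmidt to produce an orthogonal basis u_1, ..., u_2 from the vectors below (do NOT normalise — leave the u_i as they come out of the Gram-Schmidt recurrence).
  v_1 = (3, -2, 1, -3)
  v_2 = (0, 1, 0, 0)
Orthogonal basis:
  u_1 = (3, -2, 1, -3)
  u_2 = (6/23, 19/23, 2/23, -6/23)

Apply the Gram-Schmidt recurrence
  u_1 = v_1
  u_i = v_i − Σ_{j<i} ((v_i · u_j) / (u_j · u_j)) · u_j.

Step by step this gives:
  u_1 = (3, -2, 1, -3)
  u_2 = (6/23, 19/23, 2/23, -6/23)

Orthogonality check:
  u_2 · u_1 = 0 (should be 0)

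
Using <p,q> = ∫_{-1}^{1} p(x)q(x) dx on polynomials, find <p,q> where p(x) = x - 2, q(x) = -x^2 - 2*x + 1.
<p,q> = -4

Expand the product: p(x)·q(x) = -x^3 + 5*x - 2.
∫_{-1}^{1} of each monomial x^k gives [2/(k+1) if k even, 0 if k odd]. Integrating term-by-term (or equivalently evaluating the antiderivative F(x) = -x^4/4 + 5*x^2/2 - 2*x at the endpoints):
  F(1) − F(−1) = 1/4 − (17/4) = -4.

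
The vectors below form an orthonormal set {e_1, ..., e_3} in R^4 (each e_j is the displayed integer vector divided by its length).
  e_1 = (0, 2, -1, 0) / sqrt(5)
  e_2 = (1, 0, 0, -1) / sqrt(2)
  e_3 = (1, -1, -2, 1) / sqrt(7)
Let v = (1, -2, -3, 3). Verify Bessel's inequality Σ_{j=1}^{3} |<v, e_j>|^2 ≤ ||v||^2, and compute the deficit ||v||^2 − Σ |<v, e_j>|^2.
Σ |<v, e_j>|^2 = 797/35; ||v||^2 = 23; deficit = 8/35

Write each e_j = u_j / sqrt(<u_j, u_j>) where u_j is the displayed integer vector. Then <v, e_j> = <v, u_j> / sqrt(<u_j, u_j>), so |<v, e_j>|^2 = <v, u_j>^2 / <u_j, u_j>.
Coefficients: <v, e_1> = -1/sqrt(5), <v, e_2> = -2/sqrt(2), <v, e_3> = 12/sqrt(7).
Square and sum: Σ |<v, e_j>|^2 = 797/35.
Compute ||v||^2 = v·v = 23.
Deficit = 23 − 797/35 = 8/35 ≥ 0, confirming Bessel's inequality. (The deficit equals ||v − Σ <v,e_j> e_j||^2, the squared distance from v to span{e_j}.)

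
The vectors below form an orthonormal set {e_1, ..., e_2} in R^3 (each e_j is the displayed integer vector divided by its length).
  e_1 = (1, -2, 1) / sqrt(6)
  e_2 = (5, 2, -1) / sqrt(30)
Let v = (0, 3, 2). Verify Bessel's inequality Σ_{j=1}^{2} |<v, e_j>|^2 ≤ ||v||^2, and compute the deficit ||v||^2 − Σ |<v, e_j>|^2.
Σ |<v, e_j>|^2 = 16/5; ||v||^2 = 13; deficit = 49/5

Write each e_j = u_j / sqrt(<u_j, u_j>) where u_j is the displayed integer vector. Then <v, e_j> = <v, u_j> / sqrt(<u_j, u_j>), so |<v, e_j>|^2 = <v, u_j>^2 / <u_j, u_j>.
Coefficients: <v, e_1> = -4/sqrt(6), <v, e_2> = 4/sqrt(30).
Square and sum: Σ |<v, e_j>|^2 = 16/5.
Compute ||v||^2 = v·v = 13.
Deficit = 13 − 16/5 = 49/5 ≥ 0, confirming Bessel's inequality. (The deficit equals ||v − Σ <v,e_j> e_j||^2, the squared distance from v to span{e_j}.)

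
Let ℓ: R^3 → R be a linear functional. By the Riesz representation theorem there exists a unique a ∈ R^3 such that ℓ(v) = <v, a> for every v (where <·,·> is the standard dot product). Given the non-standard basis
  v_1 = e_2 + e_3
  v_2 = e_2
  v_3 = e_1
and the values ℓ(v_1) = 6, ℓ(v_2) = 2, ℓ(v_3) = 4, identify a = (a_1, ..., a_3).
a = (4, 2, 4)

Write a = (a_1, ..., a_3) in the standard basis. For each basis vector v_i, ℓ(v_i) = <v_i, a> is a linear equation in the a_j's. Collect the n equations into a matrix system V a = ℓ, where row i of V is v_i (expressed in the standard basis). Since V is invertible (lower-triangular with 1s on the diagonal, up to permutation), solve by back-substitution:
  V =
[[0, 1, 1],
 [0, 1, 0],
 [1, 0, 0]]
  V a = (6, 2, 4)
Solving gives a = (4, 2, 4).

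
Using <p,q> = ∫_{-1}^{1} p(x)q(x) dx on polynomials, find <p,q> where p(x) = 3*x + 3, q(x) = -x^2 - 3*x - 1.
<p,q> = -14

Expand the product: p(x)·q(x) = -3*x^3 - 12*x^2 - 12*x - 3.
∫_{-1}^{1} of each monomial x^k gives [2/(k+1) if k even, 0 if k odd]. Integrating term-by-term (or equivalently evaluating the antiderivative F(x) = -3*x^4/4 - 4*x^3 - 6*x^2 - 3*x at the endpoints):
  F(1) − F(−1) = -55/4 − (1/4) = -14.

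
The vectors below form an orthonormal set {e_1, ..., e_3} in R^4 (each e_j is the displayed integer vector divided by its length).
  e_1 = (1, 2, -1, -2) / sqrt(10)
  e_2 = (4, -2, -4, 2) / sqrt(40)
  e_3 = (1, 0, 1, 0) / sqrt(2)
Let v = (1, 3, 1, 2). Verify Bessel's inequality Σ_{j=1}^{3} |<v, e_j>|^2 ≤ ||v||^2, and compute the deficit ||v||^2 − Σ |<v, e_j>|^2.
Σ |<v, e_j>|^2 = 5/2; ||v||^2 = 15; deficit = 25/2

Write each e_j = u_j / sqrt(<u_j, u_j>) where u_j is the displayed integer vector. Then <v, e_j> = <v, u_j> / sqrt(<u_j, u_j>), so |<v, e_j>|^2 = <v, u_j>^2 / <u_j, u_j>.
Coefficients: <v, e_1> = 2/sqrt(10), <v, e_2> = -2/sqrt(40), <v, e_3> = 2/sqrt(2).
Square and sum: Σ |<v, e_j>|^2 = 5/2.
Compute ||v||^2 = v·v = 15.
Deficit = 15 − 5/2 = 25/2 ≥ 0, confirming Bessel's inequality. (The deficit equals ||v − Σ <v,e_j> e_j||^2, the squared distance from v to span{e_j}.)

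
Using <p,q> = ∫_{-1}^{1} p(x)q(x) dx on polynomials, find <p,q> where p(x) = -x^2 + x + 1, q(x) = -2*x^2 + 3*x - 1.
<p,q> = 2/15

Expand the product: p(x)·q(x) = 2*x^4 - 5*x^3 + 2*x^2 + 2*x - 1.
∫_{-1}^{1} of each monomial x^k gives [2/(k+1) if k even, 0 if k odd]. Integrating term-by-term (or equivalently evaluating the antiderivative F(x) = 2*x^5/5 - 5*x^4/4 + 2*x^3/3 + x^2 - x at the endpoints):
  F(1) − F(−1) = -11/60 − (-19/60) = 2/15.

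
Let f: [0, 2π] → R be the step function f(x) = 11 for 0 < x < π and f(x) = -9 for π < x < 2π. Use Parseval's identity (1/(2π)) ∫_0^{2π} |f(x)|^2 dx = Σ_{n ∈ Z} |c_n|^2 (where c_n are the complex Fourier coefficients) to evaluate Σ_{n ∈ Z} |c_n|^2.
Σ |c_n|^2 = 101

Parseval equates the L^2 energy of f (normalised by 1/(2π)) with the ℓ^2 sum of its Fourier coefficients: (1/(2π)) ∫_0^{2π} |f|^2 = Σ |c_n|^2.
Compute the left side: (1/(2π)) [∫_0^π 11^2 dx + ∫_π^{2π} (-9)^2 dx] = (1/(2π)) · (121π + 81π) = (121 + 81)/2 = 101.
So Σ_{n ∈ Z} |c_n|^2 = 101.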